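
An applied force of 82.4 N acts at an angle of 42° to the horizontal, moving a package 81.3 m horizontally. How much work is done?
W = F·d·cosθ = (82.4)(81.3)cos(42°) = 4978 J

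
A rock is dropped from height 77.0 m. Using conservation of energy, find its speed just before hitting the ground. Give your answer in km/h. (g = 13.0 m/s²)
mgh = ½mv² ⇒ v = √(2gh) = √(2·13.0·77.0) = 44.7437 m/s = 161.1 km/h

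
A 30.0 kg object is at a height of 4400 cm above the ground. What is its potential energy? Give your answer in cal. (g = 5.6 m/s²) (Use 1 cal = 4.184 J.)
Convert to SI: m = 30.0 kg, h = 44.0 m
PE = mgh = (30.0)(5.6)(44.0) = 7392.0 J = 1767 cal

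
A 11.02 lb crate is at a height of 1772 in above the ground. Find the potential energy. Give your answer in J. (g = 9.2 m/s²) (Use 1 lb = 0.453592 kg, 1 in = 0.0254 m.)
Convert to SI: m = 4.99858 kg, h = 45.0088 m
PE = mgh = (4.99858)(9.2)(45.0088) = 2070 J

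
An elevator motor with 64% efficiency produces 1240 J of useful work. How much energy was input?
W_in = W_out/η = 1240/0.64 = 1938 J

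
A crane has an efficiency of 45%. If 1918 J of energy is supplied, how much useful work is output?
W_out = η·W_in = 0.45·1918 = 863.1 J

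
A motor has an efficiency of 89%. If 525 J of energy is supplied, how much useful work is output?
W_out = η·W_in = 0.89·525 = 467.25 J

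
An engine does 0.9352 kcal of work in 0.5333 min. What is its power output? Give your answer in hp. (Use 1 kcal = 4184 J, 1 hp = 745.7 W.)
Convert to SI: W = 3912.88 J, t = 31.998 s
P = W/t = 3912.88/31.998 = 122.285 W = 0.164 hp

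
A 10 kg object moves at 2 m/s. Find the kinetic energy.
KE = ½mv² = ½(10)(2)² = 20.0 J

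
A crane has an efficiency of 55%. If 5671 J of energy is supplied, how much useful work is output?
W_out = η·W_in = 0.55·5671 = 3119.05 J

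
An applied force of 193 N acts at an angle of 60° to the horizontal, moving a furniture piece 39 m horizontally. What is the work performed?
W = F·d·cosθ = (193)(39)cos(60°) = 3764 J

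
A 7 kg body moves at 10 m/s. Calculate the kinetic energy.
KE = ½mv² = ½(7)(10)² = 350.0 J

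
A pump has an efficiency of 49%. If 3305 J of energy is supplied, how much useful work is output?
W_out = η·W_in = 0.49·3305 = 1619.45 J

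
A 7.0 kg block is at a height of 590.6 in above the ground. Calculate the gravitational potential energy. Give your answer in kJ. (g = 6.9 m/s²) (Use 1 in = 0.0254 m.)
Convert to SI: m = 7.0 kg, h = 15.0012 m
PE = mgh = (7.0)(6.9)(15.0012) = 724.56 J = 0.7246 kJ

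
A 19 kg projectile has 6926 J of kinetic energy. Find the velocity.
v = √(2·KE/m) = √(2·6926/19) = 27.0 m/s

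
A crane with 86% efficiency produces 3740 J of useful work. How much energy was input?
W_in = W_out/η = 3740/0.86 = 4349 J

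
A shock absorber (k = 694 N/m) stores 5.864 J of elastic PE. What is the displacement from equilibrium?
x = √(2·PE/k) = √(2·5.864/694) = 0.13 m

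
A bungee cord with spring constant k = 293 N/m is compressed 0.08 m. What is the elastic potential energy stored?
PE = ½kx² = ½(293)(0.08)² = 0.9376 J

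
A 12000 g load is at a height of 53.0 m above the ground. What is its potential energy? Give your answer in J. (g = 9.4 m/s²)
Convert to SI: m = 12.0 kg, h = 53.0 m
PE = mgh = (12.0)(9.4)(53.0) = 5978 J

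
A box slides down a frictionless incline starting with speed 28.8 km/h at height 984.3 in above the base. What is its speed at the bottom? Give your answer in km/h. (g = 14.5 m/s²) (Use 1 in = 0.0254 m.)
Convert to SI: v₀ = 8.0 m/s, h = 25.0012 m
½mv₀² + mgh = ½mv² ⇒ v = √(v₀² + 2gh) = √(8.0² + 2·14.5·25.0012) = 28.0898 m/s = 101.1 km/h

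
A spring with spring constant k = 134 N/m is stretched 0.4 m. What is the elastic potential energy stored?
PE = ½kx² = ½(134)(0.4)² = 10.72 J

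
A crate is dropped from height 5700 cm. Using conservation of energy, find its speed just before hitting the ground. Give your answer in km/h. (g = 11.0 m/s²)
Convert to SI: h = 57.0 m
mgh = ½mv² ⇒ v = √(2gh) = √(2·11.0·57.0) = 35.4119 m/s = 127.5 km/h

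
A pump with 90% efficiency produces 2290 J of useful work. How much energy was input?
W_in = W_out/η = 2290/0.9 = 2544 J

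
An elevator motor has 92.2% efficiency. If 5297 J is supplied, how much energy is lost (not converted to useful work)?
W_lost = W_in(1 − η) = 5297·(1 − 0.922) = 413.2 J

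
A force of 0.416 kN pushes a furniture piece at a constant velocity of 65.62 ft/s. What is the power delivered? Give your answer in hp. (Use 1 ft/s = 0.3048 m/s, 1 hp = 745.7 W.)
Convert to SI: F = 416.0 N, v = 20.001 m/s
P = Fv = (416.0)(20.001) = 8320.41 W = 11.16 hp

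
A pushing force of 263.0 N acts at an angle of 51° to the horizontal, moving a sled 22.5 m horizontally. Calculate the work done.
W = F·d·cosθ = (263.0)(22.5)cos(51°) = 3724 J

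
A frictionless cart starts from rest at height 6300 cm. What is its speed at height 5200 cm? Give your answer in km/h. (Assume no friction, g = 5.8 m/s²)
Convert to SI: h₁−h₂ = 11.0 m
mgh₁ = mgh₂ + ½mv² ⇒ v = √(2g(h₁−h₂)) = √(2·5.8·11.0) = 11.296 m/s = 40.67 km/h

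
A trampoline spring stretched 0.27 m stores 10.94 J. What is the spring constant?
k = 2·PE/x² = 2·10.94/(0.27)² = 300.1 N/m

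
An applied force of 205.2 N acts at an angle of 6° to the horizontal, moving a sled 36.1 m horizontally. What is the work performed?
W = F·d·cosθ = (205.2)(36.1)cos(6°) = 7367 J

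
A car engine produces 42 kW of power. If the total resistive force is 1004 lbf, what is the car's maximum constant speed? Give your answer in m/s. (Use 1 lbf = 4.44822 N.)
Convert to SI: F = 4466.01 N
P = Fv ⇒ v = P/F = 42000 W/4466.01 N = 9.404 m/s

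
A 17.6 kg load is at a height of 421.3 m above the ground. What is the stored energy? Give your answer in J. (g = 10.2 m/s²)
PE = mgh = (17.6)(10.2)(421.3) = 75630 J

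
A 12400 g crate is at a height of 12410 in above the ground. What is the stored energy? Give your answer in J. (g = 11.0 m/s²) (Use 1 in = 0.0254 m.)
Convert to SI: m = 12.4 kg, h = 315.214 m
PE = mgh = (12.4)(11.0)(315.214) = 43000 J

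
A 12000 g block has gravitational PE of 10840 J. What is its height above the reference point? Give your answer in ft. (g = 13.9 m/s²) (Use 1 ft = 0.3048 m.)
Convert to SI: m = 12.0 kg, PE = 10840.0 J
h = PE/(mg) = 10840.0/(12.0·13.9) = 64.988 m = 213.2 ft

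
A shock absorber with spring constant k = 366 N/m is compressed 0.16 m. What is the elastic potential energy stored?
PE = ½kx² = ½(366)(0.16)² = 4.685 J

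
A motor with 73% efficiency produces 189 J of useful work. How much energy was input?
W_in = W_out/η = 189/0.73 = 258.9 J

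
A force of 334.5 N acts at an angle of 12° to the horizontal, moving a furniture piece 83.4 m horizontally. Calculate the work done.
W = F·d·cosθ = (334.5)(83.4)cos(12°) = 27290 J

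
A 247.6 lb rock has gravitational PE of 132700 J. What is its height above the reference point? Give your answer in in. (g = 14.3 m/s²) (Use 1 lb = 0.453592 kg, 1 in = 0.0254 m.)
Convert to SI: m = 112.309 kg, PE = 132700 J
h = PE/(mg) = 132700/(112.309·14.3) = 82.6264 m = 3253 in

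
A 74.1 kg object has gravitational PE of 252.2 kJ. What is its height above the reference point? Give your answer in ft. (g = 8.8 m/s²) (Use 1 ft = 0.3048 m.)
Convert to SI: m = 74.1 kg, PE = 252200 J
h = PE/(mg) = 252200/(74.1·8.8) = 386.762 m = 1269 ft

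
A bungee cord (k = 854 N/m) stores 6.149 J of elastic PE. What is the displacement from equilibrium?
x = √(2·PE/k) = √(2·6.149/854) = 0.12 m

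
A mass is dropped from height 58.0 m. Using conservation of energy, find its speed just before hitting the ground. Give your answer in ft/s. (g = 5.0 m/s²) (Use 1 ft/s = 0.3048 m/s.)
mgh = ½mv² ⇒ v = √(2gh) = √(2·5.0·58.0) = 24.0832 m/s = 79.01 ft/s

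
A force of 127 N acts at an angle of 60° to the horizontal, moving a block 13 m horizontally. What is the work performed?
W = F·d·cosθ = (127)(13)cos(60°) = 825.5 J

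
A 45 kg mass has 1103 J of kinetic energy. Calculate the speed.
v = √(2·KE/m) = √(2·1103/45) = 7.002 m/s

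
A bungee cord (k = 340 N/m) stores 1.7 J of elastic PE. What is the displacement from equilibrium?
x = √(2·PE/k) = √(2·1.7/340) = 0.1 m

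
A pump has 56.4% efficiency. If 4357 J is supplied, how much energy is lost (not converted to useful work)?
W_lost = W_in(1 − η) = 4357·(1 − 0.564) = 1900 J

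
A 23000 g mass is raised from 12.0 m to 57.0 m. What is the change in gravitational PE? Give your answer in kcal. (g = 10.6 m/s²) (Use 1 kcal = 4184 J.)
Convert to SI: m = 23.0 kg, Δh = 45.0 m
ΔPE = mgΔh = (23.0)(10.6)(45.0) = 10971.0 J = 2.622 kcal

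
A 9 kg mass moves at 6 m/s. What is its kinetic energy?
KE = ½mv² = ½(9)(6)² = 162.0 J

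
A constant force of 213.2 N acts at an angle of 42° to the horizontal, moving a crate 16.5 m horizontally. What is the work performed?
W = F·d·cosθ = (213.2)(16.5)cos(42°) = 2614 J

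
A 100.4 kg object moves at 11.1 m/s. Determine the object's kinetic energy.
KE = ½mv² = ½(100.4)(11.1)² = 6185 J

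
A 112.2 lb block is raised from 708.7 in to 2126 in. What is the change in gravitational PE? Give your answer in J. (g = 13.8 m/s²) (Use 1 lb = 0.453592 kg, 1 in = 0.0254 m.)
Convert to SI: m = 50.893 kg, Δh = 35.9994 m
ΔPE = mgΔh = (50.893)(13.8)(35.9994) = 25280 J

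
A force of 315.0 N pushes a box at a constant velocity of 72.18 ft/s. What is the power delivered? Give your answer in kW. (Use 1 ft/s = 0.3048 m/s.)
Convert to SI: F = 315.0 N, v = 22.0005 m/s
P = Fv = (315.0)(22.0005) = 6930.15 W = 6.93 kW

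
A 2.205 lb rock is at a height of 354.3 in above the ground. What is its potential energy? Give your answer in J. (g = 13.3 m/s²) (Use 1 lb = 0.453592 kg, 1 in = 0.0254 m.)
Convert to SI: m = 1.00017 kg, h = 8.99922 m
PE = mgh = (1.00017)(13.3)(8.99922) = 119.7 J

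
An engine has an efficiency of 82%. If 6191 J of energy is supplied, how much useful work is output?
W_out = η·W_in = 0.82·6191 = 5076.62 J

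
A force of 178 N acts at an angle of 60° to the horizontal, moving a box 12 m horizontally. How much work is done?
W = F·d·cosθ = (178)(12)cos(60°) = 1068 J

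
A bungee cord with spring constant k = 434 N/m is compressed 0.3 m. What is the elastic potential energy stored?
PE = ½kx² = ½(434)(0.3)² = 19.53 J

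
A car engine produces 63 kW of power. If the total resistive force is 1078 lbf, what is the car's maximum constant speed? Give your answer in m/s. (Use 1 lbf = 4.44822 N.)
Convert to SI: F = 4795.18 N
P = Fv ⇒ v = P/F = 63000 W/4795.18 N = 13.14 m/s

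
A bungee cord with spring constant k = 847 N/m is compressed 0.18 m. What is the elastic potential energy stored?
PE = ½kx² = ½(847)(0.18)² = 13.72 J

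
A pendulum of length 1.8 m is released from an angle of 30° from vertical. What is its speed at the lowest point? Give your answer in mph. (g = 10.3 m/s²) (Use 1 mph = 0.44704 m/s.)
h = L(1 − cosθ) = 1.8(1 − cos30°) = 0.241154 m
v = √(2gh) = √(2·10.3·0.241154) = 2.22885 m/s = 4.986 mph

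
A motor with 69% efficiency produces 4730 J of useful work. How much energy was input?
W_in = W_out/η = 4730/0.69 = 6855 J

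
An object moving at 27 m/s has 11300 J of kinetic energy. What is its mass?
m = 2·KE/v² = 2·11300/(27)² = 31.0 kg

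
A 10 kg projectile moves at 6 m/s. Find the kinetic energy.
KE = ½mv² = ½(10)(6)² = 180.0 J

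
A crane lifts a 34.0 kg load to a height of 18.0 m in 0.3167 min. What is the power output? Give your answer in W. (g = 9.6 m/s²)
Convert to SI: m = 34.0 kg, h = 18.0 m, t = 19.002 s
P = mgh/t = (34.0)(9.6)(18.0)/19.002 = 309.2 W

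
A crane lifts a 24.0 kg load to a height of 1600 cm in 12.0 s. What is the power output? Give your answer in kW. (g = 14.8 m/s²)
Convert to SI: m = 24.0 kg, h = 16.0 m, t = 12.0 s
P = mgh/t = (24.0)(14.8)(16.0)/12.0 = 473.6 W = 0.4736 kW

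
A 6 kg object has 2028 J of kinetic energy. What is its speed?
v = √(2·KE/m) = √(2·2028/6) = 26.0 m/s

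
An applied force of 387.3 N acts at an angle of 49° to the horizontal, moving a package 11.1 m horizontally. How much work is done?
W = F·d·cosθ = (387.3)(11.1)cos(49°) = 2820 J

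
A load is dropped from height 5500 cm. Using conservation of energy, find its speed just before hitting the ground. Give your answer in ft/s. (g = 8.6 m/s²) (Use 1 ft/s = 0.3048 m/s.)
Convert to SI: h = 55.0 m
mgh = ½mv² ⇒ v = √(2gh) = √(2·8.6·55.0) = 30.7571 m/s = 100.9 ft/s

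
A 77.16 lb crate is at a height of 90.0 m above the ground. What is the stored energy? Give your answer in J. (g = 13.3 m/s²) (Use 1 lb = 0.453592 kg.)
Convert to SI: m = 34.9992 kg, h = 90.0 m
PE = mgh = (34.9992)(13.3)(90.0) = 41890 J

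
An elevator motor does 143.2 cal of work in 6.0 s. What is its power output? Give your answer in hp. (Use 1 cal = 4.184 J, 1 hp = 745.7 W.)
Convert to SI: W = 599.149 J, t = 6.0 s
P = W/t = 599.149/6.0 = 99.8581 W = 0.1339 hp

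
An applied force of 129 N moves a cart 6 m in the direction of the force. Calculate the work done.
W = F·d = (129)(6) = 774.0 J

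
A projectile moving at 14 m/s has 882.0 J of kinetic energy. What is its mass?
m = 2·KE/v² = 2·882.0/(14)² = 9.0 kg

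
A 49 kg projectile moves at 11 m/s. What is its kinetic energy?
KE = ½mv² = ½(49)(11)² = 2964.5 J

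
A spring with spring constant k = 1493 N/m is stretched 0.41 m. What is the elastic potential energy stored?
PE = ½kx² = ½(1493)(0.41)² = 125.5 J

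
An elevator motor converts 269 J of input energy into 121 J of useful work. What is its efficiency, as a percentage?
η = W_out/W_in = 121/269 = 44.98%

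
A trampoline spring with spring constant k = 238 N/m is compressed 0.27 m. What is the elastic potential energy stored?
PE = ½kx² = ½(238)(0.27)² = 8.675 J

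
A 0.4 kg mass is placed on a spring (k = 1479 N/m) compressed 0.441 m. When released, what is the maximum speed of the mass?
½kx² = ½mv² ⇒ v = x√(k/m) = (0.441)√(1479/0.4) = 26.82 m/s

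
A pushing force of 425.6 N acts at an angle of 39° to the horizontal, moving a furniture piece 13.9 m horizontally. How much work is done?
W = F·d·cosθ = (425.6)(13.9)cos(39°) = 4597 J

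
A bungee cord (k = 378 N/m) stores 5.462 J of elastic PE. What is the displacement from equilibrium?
x = √(2·PE/k) = √(2·5.462/378) = 0.17 m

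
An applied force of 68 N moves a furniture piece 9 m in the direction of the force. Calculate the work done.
W = F·d = (68)(9) = 612.0 J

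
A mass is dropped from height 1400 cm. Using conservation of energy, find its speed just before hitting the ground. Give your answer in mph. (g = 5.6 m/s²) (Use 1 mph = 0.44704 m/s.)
Convert to SI: h = 14.0 m
mgh = ½mv² ⇒ v = √(2gh) = √(2·5.6·14.0) = 12.522 m/s = 28.01 mph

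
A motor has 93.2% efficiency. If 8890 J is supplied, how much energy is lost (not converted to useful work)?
W_lost = W_in(1 − η) = 8890·(1 − 0.932) = 604.5 J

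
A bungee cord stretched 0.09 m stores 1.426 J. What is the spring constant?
k = 2·PE/x² = 2·1.426/(0.09)² = 352.1 N/m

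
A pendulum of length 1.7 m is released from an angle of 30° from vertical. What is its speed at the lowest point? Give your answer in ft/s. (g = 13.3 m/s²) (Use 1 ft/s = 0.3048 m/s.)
h = L(1 − cosθ) = 1.7(1 − cos30°) = 0.227757 m
v = √(2gh) = √(2·13.3·0.227757) = 2.46137 m/s = 8.075 ft/s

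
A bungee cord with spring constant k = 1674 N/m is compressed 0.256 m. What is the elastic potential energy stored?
PE = ½kx² = ½(1674)(0.256)² = 54.85 J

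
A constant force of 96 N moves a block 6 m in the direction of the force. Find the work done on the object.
W = F·d = (96)(6) = 576.0 J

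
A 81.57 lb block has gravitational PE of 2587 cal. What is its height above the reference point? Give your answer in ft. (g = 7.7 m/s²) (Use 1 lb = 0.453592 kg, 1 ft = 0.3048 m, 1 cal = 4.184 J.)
Convert to SI: m = 36.9995 kg, PE = 10824.0 J
h = PE/(mg) = 10824.0/(36.9995·7.7) = 37.9928 m = 124.6 ft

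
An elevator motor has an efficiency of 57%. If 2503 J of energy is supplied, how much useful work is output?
W_out = η·W_in = 0.57·2503 = 1426.71 J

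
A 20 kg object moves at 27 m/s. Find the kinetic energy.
KE = ½mv² = ½(20)(27)² = 7290.0 J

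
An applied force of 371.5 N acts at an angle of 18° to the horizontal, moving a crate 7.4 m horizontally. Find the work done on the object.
W = F·d·cosθ = (371.5)(7.4)cos(18°) = 2615 J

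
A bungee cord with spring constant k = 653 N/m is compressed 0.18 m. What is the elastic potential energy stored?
PE = ½kx² = ½(653)(0.18)² = 10.58 J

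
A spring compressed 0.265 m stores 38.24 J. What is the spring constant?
k = 2·PE/x² = 2·38.24/(0.265)² = 1089 N/m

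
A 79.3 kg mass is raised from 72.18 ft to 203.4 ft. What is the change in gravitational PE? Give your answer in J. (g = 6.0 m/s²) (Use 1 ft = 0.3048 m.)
Convert to SI: m = 79.3 kg, Δh = 39.9959 m
ΔPE = mgΔh = (79.3)(6.0)(39.9959) = 19030 J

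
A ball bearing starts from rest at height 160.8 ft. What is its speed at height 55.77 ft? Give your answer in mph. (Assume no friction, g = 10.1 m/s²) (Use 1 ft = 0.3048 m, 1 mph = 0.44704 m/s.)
Convert to SI: h₁−h₂ = 32.0131 m
mgh₁ = mgh₂ + ½mv² ⇒ v = √(2g(h₁−h₂)) = √(2·10.1·32.0131) = 25.4296 m/s = 56.88 mph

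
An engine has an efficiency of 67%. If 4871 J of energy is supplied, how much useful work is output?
W_out = η·W_in = 0.67·4871 = 3263.57 J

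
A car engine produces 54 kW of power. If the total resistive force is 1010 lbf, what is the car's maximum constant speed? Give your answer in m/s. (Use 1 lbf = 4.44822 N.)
Convert to SI: F = 4492.7 N
P = Fv ⇒ v = P/F = 54000 W/4492.7 N = 12.02 m/s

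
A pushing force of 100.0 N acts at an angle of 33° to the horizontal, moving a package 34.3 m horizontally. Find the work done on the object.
W = F·d·cosθ = (100.0)(34.3)cos(33°) = 2877 J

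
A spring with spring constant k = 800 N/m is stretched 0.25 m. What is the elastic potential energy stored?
PE = ½kx² = ½(800)(0.25)² = 25.0 J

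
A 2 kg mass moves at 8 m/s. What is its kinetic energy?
KE = ½mv² = ½(2)(8)² = 64.0 J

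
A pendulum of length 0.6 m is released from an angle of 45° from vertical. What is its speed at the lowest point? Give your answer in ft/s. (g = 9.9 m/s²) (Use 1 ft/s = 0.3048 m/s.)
h = L(1 − cosθ) = 0.6(1 − cos45°) = 0.175736 m
v = √(2gh) = √(2·9.9·0.175736) = 1.86536 m/s = 6.12 ft/s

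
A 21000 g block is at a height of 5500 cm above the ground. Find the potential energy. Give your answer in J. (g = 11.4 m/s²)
Convert to SI: m = 21.0 kg, h = 55.0 m
PE = mgh = (21.0)(11.4)(55.0) = 13170 J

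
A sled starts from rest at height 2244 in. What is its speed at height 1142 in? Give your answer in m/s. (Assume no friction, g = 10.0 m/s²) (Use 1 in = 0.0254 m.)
Convert to SI: h₁−h₂ = 27.9908 m
mgh₁ = mgh₂ + ½mv² ⇒ v = √(2g(h₁−h₂)) = √(2·10.0·27.9908) = 23.66 m/s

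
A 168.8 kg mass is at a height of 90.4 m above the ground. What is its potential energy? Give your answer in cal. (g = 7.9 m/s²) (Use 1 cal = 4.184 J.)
PE = mgh = (168.8)(7.9)(90.4) = 120550 J = 28810 cal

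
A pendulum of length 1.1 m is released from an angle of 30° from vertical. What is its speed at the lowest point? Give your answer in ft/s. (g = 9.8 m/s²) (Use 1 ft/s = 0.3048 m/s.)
h = L(1 − cosθ) = 1.1(1 − cos30°) = 0.147372 m
v = √(2gh) = √(2·9.8·0.147372) = 1.69956 m/s = 5.576 ft/s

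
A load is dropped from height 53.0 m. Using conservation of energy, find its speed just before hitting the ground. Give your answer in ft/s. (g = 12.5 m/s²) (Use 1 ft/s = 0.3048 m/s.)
mgh = ½mv² ⇒ v = √(2gh) = √(2·12.5·53.0) = 36.4005 m/s = 119.4 ft/s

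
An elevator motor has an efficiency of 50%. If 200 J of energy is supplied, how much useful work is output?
W_out = η·W_in = 0.5·200 = 100.0 J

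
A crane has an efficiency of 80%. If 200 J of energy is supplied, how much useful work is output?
W_out = η·W_in = 0.8·200 = 160.0 J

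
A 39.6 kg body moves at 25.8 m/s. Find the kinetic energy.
KE = ½mv² = ½(39.6)(25.8)² = 13180 J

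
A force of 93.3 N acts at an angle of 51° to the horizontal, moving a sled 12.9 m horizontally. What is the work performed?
W = F·d·cosθ = (93.3)(12.9)cos(51°) = 757.4 J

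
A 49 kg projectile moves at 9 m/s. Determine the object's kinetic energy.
KE = ½mv² = ½(49)(9)² = 1984.5 J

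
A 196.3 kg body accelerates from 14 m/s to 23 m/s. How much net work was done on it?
W = ΔKE = ½m(v₂² − v₁²) = ½(196.3)(23² − 14²) = 32683.95 J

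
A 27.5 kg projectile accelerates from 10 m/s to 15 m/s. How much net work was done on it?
W = ΔKE = ½m(v₂² − v₁²) = ½(27.5)(15² − 10²) = 1718.75 J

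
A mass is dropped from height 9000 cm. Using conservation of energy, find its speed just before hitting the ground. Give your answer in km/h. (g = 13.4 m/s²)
Convert to SI: h = 90.0 m
mgh = ½mv² ⇒ v = √(2gh) = √(2·13.4·90.0) = 49.1121 m/s = 176.8 km/h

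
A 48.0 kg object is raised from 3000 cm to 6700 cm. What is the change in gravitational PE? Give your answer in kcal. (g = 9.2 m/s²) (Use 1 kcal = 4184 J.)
Convert to SI: m = 48.0 kg, Δh = 37.0 m
ΔPE = mgΔh = (48.0)(9.2)(37.0) = 16339.2 J = 3.905 kcal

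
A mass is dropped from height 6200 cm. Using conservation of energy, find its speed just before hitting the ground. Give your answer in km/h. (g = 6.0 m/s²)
Convert to SI: h = 62.0 m
mgh = ½mv² ⇒ v = √(2gh) = √(2·6.0·62.0) = 27.27636 m/s = 98.19 km/h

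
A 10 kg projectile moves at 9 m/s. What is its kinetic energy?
KE = ½mv² = ½(10)(9)² = 405.0 J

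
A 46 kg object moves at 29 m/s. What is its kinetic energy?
KE = ½mv² = ½(46)(29)² = 19343.0 J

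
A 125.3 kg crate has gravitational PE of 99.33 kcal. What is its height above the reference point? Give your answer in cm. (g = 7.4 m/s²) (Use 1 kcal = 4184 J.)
Convert to SI: m = 125.3 kg, PE = 415597 J
h = PE/(mg) = 415597/(125.3·7.4) = 448.218 m = 44820 cm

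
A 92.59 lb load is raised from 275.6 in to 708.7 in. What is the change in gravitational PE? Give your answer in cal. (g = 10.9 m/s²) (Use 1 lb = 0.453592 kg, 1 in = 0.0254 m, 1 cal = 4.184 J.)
Convert to SI: m = 41.9981 kg, Δh = 11.0007 m
ΔPE = mgΔh = (41.9981)(10.9)(11.0007) = 5035.91 J = 1204 cal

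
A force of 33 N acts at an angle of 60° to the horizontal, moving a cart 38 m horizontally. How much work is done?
W = F·d·cosθ = (33)(38)cos(60°) = 627.0 J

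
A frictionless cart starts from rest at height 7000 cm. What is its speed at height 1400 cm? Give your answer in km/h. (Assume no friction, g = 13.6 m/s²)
Convert to SI: h₁−h₂ = 56.0 m
mgh₁ = mgh₂ + ½mv² ⇒ v = √(2g(h₁−h₂)) = √(2·13.6·56.0) = 39.0282 m/s = 140.5 km/h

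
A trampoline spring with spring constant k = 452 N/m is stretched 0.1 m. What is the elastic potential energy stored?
PE = ½kx² = ½(452)(0.1)² = 2.26 J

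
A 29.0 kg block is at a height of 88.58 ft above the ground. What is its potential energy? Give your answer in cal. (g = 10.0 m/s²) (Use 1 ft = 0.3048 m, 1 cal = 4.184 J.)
Convert to SI: m = 29.0 kg, h = 26.9992 m
PE = mgh = (29.0)(10.0)(26.9992) = 7829.76 J = 1871 cal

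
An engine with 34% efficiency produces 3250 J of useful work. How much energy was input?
W_in = W_out/η = 3250/0.34 = 9559 J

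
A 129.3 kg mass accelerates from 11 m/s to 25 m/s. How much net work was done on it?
W = ΔKE = ½m(v₂² − v₁²) = ½(129.3)(25² − 11²) = 32583.6 J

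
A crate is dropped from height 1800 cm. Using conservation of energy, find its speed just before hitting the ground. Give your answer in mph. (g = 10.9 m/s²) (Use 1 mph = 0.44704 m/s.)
Convert to SI: h = 18.0 m
mgh = ½mv² ⇒ v = √(2gh) = √(2·10.9·18.0) = 19.8091 m/s = 44.31 mph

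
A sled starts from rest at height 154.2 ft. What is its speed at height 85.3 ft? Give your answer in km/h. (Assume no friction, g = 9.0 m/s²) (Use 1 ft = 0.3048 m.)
Convert to SI: h₁−h₂ = 21.0007 m
mgh₁ = mgh₂ + ½mv² ⇒ v = √(2g(h₁−h₂)) = √(2·9.0·21.0007) = 19.4426 m/s = 69.99 km/h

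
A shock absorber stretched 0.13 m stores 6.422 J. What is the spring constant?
k = 2·PE/x² = 2·6.422/(0.13)² = 760.0 N/m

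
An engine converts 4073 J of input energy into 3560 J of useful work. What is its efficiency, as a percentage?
η = W_out/W_in = 3560/4073 = 87.4%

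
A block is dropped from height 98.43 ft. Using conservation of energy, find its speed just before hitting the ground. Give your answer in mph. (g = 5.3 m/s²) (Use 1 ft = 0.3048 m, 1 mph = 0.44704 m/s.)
Convert to SI: h = 30.0015 m
mgh = ½mv² ⇒ v = √(2gh) = √(2·5.3·30.0015) = 17.833 m/s = 39.89 mph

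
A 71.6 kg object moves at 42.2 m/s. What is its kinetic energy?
KE = ½mv² = ½(71.6)(42.2)² = 63750 J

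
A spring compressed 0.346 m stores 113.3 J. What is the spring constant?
k = 2·PE/x² = 2·113.3/(0.346)² = 1893 N/m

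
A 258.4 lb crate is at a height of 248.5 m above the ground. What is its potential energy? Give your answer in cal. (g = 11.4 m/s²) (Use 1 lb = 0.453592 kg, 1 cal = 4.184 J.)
Convert to SI: m = 117.208 kg, h = 248.5 m
PE = mgh = (117.208)(11.4)(248.5) = 332039 J = 79360 cal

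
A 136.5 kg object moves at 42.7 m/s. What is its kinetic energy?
KE = ½mv² = ½(136.5)(42.7)² = 124400 J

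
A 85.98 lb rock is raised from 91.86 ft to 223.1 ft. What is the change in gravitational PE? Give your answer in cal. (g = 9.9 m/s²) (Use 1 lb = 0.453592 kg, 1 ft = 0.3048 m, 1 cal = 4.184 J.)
Convert to SI: m = 38.9998 kg, Δh = 40.002 m
ΔPE = mgΔh = (38.9998)(9.9)(40.002) = 15444.7 J = 3691 cal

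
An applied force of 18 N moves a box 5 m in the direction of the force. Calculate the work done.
W = F·d = (18)(5) = 90.0 J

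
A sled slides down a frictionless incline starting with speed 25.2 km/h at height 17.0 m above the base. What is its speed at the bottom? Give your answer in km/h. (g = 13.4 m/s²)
Convert to SI: v₀ = 7.0 m/s, h = 17.0 m
½mv₀² + mgh = ½mv² ⇒ v = √(v₀² + 2gh) = √(7.0² + 2·13.4·17.0) = 22.4633 m/s = 80.87 km/h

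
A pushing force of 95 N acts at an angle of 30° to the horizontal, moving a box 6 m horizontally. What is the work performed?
W = F·d·cosθ = (95)(6)cos(30°) = 493.6 J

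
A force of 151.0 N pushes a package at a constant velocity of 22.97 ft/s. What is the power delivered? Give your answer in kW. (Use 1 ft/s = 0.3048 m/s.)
Convert to SI: F = 151.0 N, v = 7.00126 m/s
P = Fv = (151.0)(7.00126) = 1057.19 W = 1.057 kW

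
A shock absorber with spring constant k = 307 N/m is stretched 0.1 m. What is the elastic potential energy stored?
PE = ½kx² = ½(307)(0.1)² = 1.535 J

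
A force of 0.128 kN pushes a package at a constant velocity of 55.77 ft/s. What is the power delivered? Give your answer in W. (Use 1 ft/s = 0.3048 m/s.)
Convert to SI: F = 128.0 N, v = 16.9987 m/s
P = Fv = (128.0)(16.9987) = 2176 W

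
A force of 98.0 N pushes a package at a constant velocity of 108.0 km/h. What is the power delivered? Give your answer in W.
Convert to SI: F = 98.0 N, v = 30.0 m/s
P = Fv = (98.0)(30.0) = 2940 W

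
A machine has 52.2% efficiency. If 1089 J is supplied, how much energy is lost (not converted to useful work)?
W_lost = W_in(1 − η) = 1089·(1 − 0.522) = 520.5 J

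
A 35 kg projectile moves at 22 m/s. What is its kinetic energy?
KE = ½mv² = ½(35)(22)² = 8470.0 J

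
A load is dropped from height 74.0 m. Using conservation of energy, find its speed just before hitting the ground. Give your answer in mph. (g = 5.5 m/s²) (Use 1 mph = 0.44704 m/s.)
mgh = ½mv² ⇒ v = √(2gh) = √(2·5.5·74.0) = 28.5307 m/s = 63.82 mph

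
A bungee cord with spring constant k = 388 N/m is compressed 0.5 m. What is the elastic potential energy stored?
PE = ½kx² = ½(388)(0.5)² = 48.5 J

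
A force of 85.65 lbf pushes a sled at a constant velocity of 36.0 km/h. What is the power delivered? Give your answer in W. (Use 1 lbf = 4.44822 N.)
Convert to SI: F = 380.99 N, v = 10.0 m/s
P = Fv = (380.99)(10.0) = 3810 W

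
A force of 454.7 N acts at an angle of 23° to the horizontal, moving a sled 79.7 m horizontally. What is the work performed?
W = F·d·cosθ = (454.7)(79.7)cos(23°) = 33360 J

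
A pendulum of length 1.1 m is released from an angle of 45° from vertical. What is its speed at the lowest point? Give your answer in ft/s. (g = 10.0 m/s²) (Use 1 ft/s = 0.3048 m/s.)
h = L(1 − cosθ) = 1.1(1 − cos45°) = 0.322183 m
v = √(2gh) = √(2·10.0·0.322183) = 2.53843 m/s = 8.328 ft/s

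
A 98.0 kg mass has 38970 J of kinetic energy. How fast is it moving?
v = √(2·KE/m) = √(2·38970/98.0) = 28.2 m/s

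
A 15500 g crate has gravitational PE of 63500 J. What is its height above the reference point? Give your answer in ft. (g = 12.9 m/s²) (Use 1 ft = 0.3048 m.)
Convert to SI: m = 15.5 kg, PE = 63500.0 J
h = PE/(mg) = 63500.0/(15.5·12.9) = 317.579 m = 1042 ft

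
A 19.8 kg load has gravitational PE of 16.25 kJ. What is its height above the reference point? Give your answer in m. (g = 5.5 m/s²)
Convert to SI: m = 19.8 kg, PE = 16250.0 J
h = PE/(mg) = 16250.0/(19.8·5.5) = 149.2 m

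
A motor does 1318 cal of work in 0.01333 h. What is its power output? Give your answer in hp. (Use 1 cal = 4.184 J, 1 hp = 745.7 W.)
Convert to SI: W = 5514.51 J, t = 47.988 s
P = W/t = 5514.51/47.988 = 114.914 W = 0.1541 hp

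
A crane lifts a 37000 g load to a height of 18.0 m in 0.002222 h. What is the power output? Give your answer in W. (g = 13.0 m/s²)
Convert to SI: m = 37.0 kg, h = 18.0 m, t = 7.9992 s
P = mgh/t = (37.0)(13.0)(18.0)/7.9992 = 1082 W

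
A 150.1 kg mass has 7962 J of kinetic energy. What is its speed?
v = √(2·KE/m) = √(2·7962/150.1) = 10.3 m/s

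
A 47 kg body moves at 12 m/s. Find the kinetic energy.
KE = ½mv² = ½(47)(12)² = 3384.0 J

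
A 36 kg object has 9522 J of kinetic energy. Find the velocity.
v = √(2·KE/m) = √(2·9522/36) = 23.0 m/s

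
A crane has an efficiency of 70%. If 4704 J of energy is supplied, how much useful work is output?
W_out = η·W_in = 0.7·4704 = 3292.8 J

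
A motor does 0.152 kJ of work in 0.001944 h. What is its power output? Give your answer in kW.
Convert to SI: W = 152.0 J, t = 6.9984 s
P = W/t = 152.0/6.9984 = 21.7193 W = 0.02172 kW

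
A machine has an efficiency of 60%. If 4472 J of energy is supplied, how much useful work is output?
W_out = η·W_in = 0.6·4472 = 2683.2 J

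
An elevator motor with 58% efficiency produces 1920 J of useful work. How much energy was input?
W_in = W_out/η = 1920/0.58 = 3310 J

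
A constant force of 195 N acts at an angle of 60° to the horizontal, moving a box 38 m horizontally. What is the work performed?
W = F·d·cosθ = (195)(38)cos(60°) = 3705 J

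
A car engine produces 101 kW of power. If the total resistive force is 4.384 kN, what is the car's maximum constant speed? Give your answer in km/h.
Convert to SI: F = 4384.0 N
P = Fv ⇒ v = P/F = 101000 W/4384.0 N = 23.0383 m/s = 82.94 km/h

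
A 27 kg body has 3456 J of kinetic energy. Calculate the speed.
v = √(2·KE/m) = √(2·3456/27) = 16.0 m/s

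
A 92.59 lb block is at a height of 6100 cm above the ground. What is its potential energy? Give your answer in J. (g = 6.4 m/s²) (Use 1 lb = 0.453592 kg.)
Convert to SI: m = 41.9981 kg, h = 61.0 m
PE = mgh = (41.9981)(6.4)(61.0) = 16400 J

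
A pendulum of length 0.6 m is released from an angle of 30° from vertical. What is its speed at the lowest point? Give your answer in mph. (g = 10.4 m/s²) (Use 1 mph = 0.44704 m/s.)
h = L(1 − cosθ) = 0.6(1 − cos30°) = 0.0803848 m
v = √(2gh) = √(2·10.4·0.0803848) = 1.29306 m/s = 2.892 mph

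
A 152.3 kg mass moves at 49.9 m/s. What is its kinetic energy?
KE = ½mv² = ½(152.3)(49.9)² = 189600 J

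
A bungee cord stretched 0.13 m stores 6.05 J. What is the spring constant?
k = 2·PE/x² = 2·6.05/(0.13)² = 716.0 N/m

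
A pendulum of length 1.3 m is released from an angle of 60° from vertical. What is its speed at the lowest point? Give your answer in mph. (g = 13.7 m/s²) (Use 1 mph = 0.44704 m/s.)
h = L(1 − cosθ) = 1.3(1 − cos60°) = 0.65 m
v = √(2gh) = √(2·13.7·0.65) = 4.22019 m/s = 9.44 mph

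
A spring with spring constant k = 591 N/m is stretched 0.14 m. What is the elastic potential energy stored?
PE = ½kx² = ½(591)(0.14)² = 5.792 J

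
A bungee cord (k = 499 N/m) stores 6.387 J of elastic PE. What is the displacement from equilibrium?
x = √(2·PE/k) = √(2·6.387/499) = 0.16 m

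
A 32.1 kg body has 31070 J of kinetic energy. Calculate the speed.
v = √(2·KE/m) = √(2·31070/32.1) = 44.0 m/s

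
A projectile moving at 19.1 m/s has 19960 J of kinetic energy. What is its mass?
m = 2·KE/v² = 2·19960/(19.1)² = 109.4 kg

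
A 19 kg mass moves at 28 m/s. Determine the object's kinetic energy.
KE = ½mv² = ½(19)(28)² = 7448.0 J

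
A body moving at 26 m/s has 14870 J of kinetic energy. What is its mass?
m = 2·KE/v² = 2·14870/(26)² = 43.99 kg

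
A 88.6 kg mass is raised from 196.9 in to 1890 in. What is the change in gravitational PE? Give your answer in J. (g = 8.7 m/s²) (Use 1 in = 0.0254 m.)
Convert to SI: m = 88.6 kg, Δh = 43.0047 m
ΔPE = mgΔh = (88.6)(8.7)(43.0047) = 33150 J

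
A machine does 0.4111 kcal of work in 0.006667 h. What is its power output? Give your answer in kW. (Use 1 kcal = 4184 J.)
Convert to SI: W = 1720.04 J, t = 24.0012 s
P = W/t = 1720.04/24.0012 = 71.6649 W = 0.07166 kW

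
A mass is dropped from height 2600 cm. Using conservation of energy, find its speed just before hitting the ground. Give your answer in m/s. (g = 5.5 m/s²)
Convert to SI: h = 26.0 m
mgh = ½mv² ⇒ v = √(2gh) = √(2·5.5·26.0) = 16.91 m/s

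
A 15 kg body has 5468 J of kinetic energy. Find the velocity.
v = √(2·KE/m) = √(2·5468/15) = 27.0 m/s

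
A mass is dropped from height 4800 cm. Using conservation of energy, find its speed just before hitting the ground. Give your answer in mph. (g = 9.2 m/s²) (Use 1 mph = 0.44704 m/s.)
Convert to SI: h = 48.0 m
mgh = ½mv² ⇒ v = √(2gh) = √(2·9.2·48.0) = 29.7187 m/s = 66.48 mph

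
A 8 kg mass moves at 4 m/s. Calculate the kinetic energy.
KE = ½mv² = ½(8)(4)² = 64.0 J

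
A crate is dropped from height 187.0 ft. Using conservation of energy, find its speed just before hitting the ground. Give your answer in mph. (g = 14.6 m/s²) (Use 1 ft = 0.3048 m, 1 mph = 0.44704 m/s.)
Convert to SI: h = 56.9976 m
mgh = ½mv² ⇒ v = √(2gh) = √(2·14.6·56.9976) = 40.7962 m/s = 91.26 mph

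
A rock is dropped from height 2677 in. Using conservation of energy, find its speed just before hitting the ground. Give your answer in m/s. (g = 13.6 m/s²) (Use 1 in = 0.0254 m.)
Convert to SI: h = 67.9958 m
mgh = ½mv² ⇒ v = √(2gh) = √(2·13.6·67.9958) = 43.01 m/s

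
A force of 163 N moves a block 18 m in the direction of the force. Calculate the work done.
W = F·d = (163)(18) = 2934 J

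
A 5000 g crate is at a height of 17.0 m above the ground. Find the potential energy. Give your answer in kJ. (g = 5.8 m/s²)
Convert to SI: m = 5.0 kg, h = 17.0 m
PE = mgh = (5.0)(5.8)(17.0) = 493.0 J = 0.493 kJ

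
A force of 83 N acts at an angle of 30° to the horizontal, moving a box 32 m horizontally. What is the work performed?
W = F·d·cosθ = (83)(32)cos(30°) = 2300 J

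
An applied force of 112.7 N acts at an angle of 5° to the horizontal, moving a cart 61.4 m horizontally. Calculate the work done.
W = F·d·cosθ = (112.7)(61.4)cos(5°) = 6893 J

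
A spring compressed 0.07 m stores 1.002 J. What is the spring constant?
k = 2·PE/x² = 2·1.002/(0.07)² = 409.0 N/m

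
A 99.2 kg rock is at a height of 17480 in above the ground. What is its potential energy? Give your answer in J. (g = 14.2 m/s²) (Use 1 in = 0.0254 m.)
Convert to SI: m = 99.2 kg, h = 443.992 m
PE = mgh = (99.2)(14.2)(443.992) = 625400 J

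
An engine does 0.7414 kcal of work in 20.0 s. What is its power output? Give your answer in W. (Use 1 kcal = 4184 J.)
Convert to SI: W = 3102.02 J, t = 20.0 s
P = W/t = 3102.02/20.0 = 155.1 W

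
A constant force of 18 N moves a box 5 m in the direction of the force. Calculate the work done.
W = F·d = (18)(5) = 90.0 J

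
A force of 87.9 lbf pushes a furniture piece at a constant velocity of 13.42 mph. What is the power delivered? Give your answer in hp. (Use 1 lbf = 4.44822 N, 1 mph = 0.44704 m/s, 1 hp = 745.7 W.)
Convert to SI: F = 390.999 N, v = 5.99928 m/s
P = Fv = (390.999)(5.99928) = 2345.71 W = 3.146 hp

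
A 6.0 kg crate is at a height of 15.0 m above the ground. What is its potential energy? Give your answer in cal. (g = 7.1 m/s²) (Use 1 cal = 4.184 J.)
PE = mgh = (6.0)(7.1)(15.0) = 639.0 J = 152.7 cal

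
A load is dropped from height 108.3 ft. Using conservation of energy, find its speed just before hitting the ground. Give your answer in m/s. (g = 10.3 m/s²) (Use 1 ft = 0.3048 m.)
Convert to SI: h = 33.0098 m
mgh = ½mv² ⇒ v = √(2gh) = √(2·10.3·33.0098) = 26.08 m/s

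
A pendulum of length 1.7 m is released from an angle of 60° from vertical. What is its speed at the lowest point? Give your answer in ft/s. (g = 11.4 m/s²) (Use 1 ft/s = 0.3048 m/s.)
h = L(1 − cosθ) = 1.7(1 − cos60°) = 0.85 m
v = √(2gh) = √(2·11.4·0.85) = 4.40227 m/s = 14.44 ft/s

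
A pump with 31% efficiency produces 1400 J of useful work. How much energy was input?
W_in = W_out/η = 1400/0.31 = 4516 J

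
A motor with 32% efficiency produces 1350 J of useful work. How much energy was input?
W_in = W_out/η = 1350/0.32 = 4219 J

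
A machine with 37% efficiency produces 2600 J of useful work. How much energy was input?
W_in = W_out/η = 2600/0.37 = 7027 J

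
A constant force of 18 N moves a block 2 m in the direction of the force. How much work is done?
W = F·d = (18)(2) = 36.0 J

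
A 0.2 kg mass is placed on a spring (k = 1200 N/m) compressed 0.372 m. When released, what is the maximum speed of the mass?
½kx² = ½mv² ⇒ v = x√(k/m) = (0.372)√(1200/0.2) = 28.81 m/s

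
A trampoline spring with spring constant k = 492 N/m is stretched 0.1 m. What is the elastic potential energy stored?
PE = ½kx² = ½(492)(0.1)² = 2.46 J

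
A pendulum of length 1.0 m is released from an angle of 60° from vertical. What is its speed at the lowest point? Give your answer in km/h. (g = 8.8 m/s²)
h = L(1 − cosθ) = 1.0(1 − cos60°) = 0.5 m
v = √(2gh) = √(2·8.8·0.5) = 2.96648 m/s = 10.68 km/h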